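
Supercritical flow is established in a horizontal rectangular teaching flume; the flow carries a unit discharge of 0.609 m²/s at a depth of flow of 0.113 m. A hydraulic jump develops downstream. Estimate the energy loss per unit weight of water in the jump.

V₁ = q/y₁ = 0.609/0.113 = 5.39 m/s. Fr₁ = V₁/√(g·y₁) = 5.39/√(9.81×0.113) = 5.12.
From the momentum equation for a rectangular channel, y₂/y₁ = ½[√(1 + 8Fr₁²) − 1] = ½[√210.6 − 1] = 6.76.
y₂ = 6.76 × 0.113 = 0.763 m.
V₂ = q/y₂ = 0.609/0.763 = 0.798 m/s. E₁ = y₁ + V₁²/2g = 1.59 m; E₂ = y₂ + V₂²/2g = 0.796 m. ΔE = E₁ − E₂ = 0.798 m.

ΔE = 0.798 m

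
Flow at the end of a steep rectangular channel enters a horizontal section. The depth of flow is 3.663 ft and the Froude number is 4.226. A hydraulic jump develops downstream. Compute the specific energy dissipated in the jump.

ΔE = 15.15 ft

Fr₁ = 4.226 (given).
Sequent-depth ratio: y₂/y₁ = ½[√(1 + 8Fr₁²) − 1] = ½[√143.87 − 1] = 5.497.
y₂ = 5.497 × 3.663 = 20.14 ft.
Head loss: ΔE = (y₂ − y₁)³/(4y₁y₂) = (20.14 − 3.663)³/(4×3.663×20.14) = 4471/295.0 = 15.15 ft.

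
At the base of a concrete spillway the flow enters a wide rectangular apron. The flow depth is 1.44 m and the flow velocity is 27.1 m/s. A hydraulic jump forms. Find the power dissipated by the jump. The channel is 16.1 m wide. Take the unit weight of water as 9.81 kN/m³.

P = 150965 kW

Fr₁ = V₁/√(g·y₁) = 27.1/√(9.81×1.44) = 7.21.
From the momentum equation for a rectangular channel, y₂/y₁ = ½[√(1 + 8Fr₁²) − 1] = ½[√416.9 − 1] = 9.71.
y₂ = 9.71 × 1.44 = 14.0 m.
Head loss: ΔE = (y₂ − y₁)³/(4y₁y₂) = (14.0 − 1.44)³/(4×1.44×14.0) = 1972/80.5 = 24.5 m.
q = V₁·y₁ = 27.1 × 1.44 = 39.0 m²/s. Q = q·b = 39.0 × 16.1 = 628 m³/s. P = γ·Q·ΔE = 9.81 × 628 × 24.5 = 150965 kW.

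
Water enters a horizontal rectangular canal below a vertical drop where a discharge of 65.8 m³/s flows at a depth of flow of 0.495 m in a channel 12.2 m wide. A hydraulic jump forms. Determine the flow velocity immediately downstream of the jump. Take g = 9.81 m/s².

q = Q/b = 65.8/12.2 = 5.39 m²/s; V₁ = q/y₁ = 10.9 m/s. Fr₁ = V₁/√(g·y₁) = 4.94.
From the momentum equation for a rectangular channel, y₂/y₁ = ½[√(1 + 8Fr₁²) − 1] = ½[√196.6 − 1] = 6.51.
y₂ = 6.51 × 0.495 = 3.22 m.
V₂ = q/y₂ = 5.39/3.22 = 1.67 m/s.

V₂ = 1.67 m/s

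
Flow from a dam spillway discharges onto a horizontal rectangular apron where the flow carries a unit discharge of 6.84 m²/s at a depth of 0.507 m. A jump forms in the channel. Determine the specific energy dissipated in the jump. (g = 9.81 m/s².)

V₁ = q/y₁ = 6.84/0.507 = 13.5 m/s. Fr₁ = V₁/√(g·y₁) = 13.5/√(9.81×0.507) = 6.05.
Bélanger equation: y₂/y₁ = ½[√(1 + 8Fr₁²) − 1] = ½[√293.8 − 1] = 8.07.
y₂ = 8.07 × 0.507 = 4.09 m.
V₂ = q/y₂ = 6.84/4.09 = 1.67 m/s. E₁ = y₁ + V₁²/2g = 9.78 m; E₂ = y₂ + V₂²/2g = 4.23 m. ΔE = E₁ − E₂ = 5.55 m.

ΔE = 5.55 m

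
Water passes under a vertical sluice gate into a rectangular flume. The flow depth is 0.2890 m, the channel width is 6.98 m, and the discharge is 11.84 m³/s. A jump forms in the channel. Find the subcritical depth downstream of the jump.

y₂ = 1.288 m

q = Q/b = 11.84/6.98 = 1.696 m²/s; V₁ = q/y₁ = 5.869 m/s. Fr₁ = V₁/√(g·y₁) = 3.486.
From the momentum equation for a rectangular channel, y₂/y₁ = ½[√(1 + 8Fr₁²) − 1] = ½[√98.212 − 1] = 4.455.
y₂ = 4.455 × 0.2890 = 1.288 m.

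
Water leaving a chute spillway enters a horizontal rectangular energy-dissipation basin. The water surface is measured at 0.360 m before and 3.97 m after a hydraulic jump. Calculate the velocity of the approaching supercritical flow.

V₁ = 15.3 m/s

For a rectangular channel the momentum equation gives q² = ½·g·y₁·y₂·(y₁ + y₂) = ½×9.81×0.360×3.97×4.33 = 30.4.
q = √30.4 = 5.51 m²/s.
V₁ = q/y₁ = 5.51/0.360 = 15.3 m/s.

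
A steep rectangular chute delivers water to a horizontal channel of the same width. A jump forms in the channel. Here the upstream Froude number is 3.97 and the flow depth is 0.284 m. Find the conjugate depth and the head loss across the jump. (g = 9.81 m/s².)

Fr₁ = 3.97 (given).
Sequent-depth ratio: y₂/y₁ = ½[√(1 + 8Fr₁²) − 1] = ½[√127.1 − 1] = 5.14.
y₂ = 5.14 × 0.284 = 1.46 m.
V₁ = Fr₁·√(g·y₁) = 3.97×√(9.81×0.284) = 6.63 m/s; q = V₁·y₁ = 1.88 m²/s. V₂ = q/y₂ = 1.88/1.46 = 1.29 m/s. E₁ = y₁ + V₁²/2g = 2.52 m; E₂ = y₂ + V₂²/2g = 1.54 m. ΔE = E₁ − E₂ = 0.978 m.

y₂ = 1.46 m; ΔE = 0.978 m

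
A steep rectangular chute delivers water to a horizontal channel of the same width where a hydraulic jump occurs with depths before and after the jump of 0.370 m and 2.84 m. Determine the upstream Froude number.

For a rectangular channel the momentum equation gives q² = ½·g·y₁·y₂·(y₁ + y₂) = ½×9.81×0.370×2.84×3.21 = 16.5.
q = √16.5 = 4.07 m²/s.
V₁ = q/y₁ = 11.0 m/s; Fr₁ = V₁/√(g·y₁) = 5.77.

Fr₁ = 5.77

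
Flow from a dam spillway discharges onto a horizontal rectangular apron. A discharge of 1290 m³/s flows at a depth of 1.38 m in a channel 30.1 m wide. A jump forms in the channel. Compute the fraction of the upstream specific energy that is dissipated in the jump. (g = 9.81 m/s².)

ΔE/E₁ = 0.680 (68.0%)

q = Q/b = 1290/30.1 = 42.9 m²/s; V₁ = q/y₁ = 31.1 m/s. Fr₁ = V₁/√(g·y₁) = 8.44.
Conjugate-depth relation: y₂/y₁ = ½[√(1 + 8Fr₁²) − 1] = ½[√570.9 − 1] = 11.4.
y₂ = 11.4 × 1.38 = 15.8 m.
E₁ = y₁ + V₁²/2g = 50.5 m. ΔE = (y₂ − y₁)³/(4y₁y₂) = 34.4 m. ΔE/E₁ = 34.4/50.5 = 0.680.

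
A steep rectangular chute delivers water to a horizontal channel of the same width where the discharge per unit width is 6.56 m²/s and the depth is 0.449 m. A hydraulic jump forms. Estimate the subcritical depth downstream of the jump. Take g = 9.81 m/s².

V₁ = q/y₁ = 6.56/0.449 = 14.6 m/s. Fr₁ = V₁/√(g·y₁) = 14.6/√(9.81×0.449) = 6.96.
Conjugate-depth relation: y₂/y₁ = ½[√(1 + 8Fr₁²) − 1] = ½[√388.7 − 1] = 9.36.
y₂ = 9.36 × 0.449 = 4.20 m.

y₂ = 4.20 m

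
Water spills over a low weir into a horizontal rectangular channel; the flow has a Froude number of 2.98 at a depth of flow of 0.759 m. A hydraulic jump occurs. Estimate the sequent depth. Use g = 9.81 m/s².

Fr₁ = 2.98 (given).
From the momentum equation for a rectangular channel, y₂/y₁ = ½[√(1 + 8Fr₁²) − 1] = ½[√72.04 − 1] = 3.74.
y₂ = 3.74 × 0.759 = 2.84 m.

y₂ = 2.84 m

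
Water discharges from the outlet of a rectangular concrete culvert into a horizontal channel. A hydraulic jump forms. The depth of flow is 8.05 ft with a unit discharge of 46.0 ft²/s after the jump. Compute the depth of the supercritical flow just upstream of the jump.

V₂ = q/y₂ = 46.0/8.05 = 5.71 ft/s; Fr₂ = V₂/√(g·y₂) = 0.355.
From the momentum equation (using Fr₂), y₁/y₂ = ½[√(1 + 8Fr₂²) − 1] = ½[√2.008 − 1] = 0.208.
y₁ = 0.208 × 8.05 = 1.68 ft.

y₁ = 1.68 ft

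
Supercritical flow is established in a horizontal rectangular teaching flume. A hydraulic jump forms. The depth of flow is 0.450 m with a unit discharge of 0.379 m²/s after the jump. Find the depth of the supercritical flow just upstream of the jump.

V₂ = q/y₂ = 0.379/0.450 = 0.842 m/s; Fr₂ = V₂/√(g·y₂) = 0.401.
The Bélanger relation is symmetric: y₁/y₂ = ½[√(1 + 8Fr₂²) − 1] = ½[√2.285 − 1] = 0.256.
y₁ = 0.256 × 0.450 = 0.115 m.

y₁ = 0.115 m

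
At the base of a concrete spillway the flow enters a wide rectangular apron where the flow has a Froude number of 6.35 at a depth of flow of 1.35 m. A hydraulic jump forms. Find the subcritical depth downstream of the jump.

y₂ = 11.5 m

Fr₁ = 6.35 (given).
Bélanger equation: y₂/y₁ = ½[√(1 + 8Fr₁²) − 1] = ½[√323.6 − 1] = 8.49.
y₂ = 8.49 × 1.35 = 11.5 m.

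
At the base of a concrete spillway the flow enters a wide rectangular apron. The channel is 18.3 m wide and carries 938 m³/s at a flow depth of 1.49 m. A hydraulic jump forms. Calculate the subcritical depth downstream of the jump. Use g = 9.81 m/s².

q = Q/b = 938/18.3 = 51.3 m²/s; V₁ = q/y₁ = 34.4 m/s. Fr₁ = V₁/√(g·y₁) = 9.00.
Sequent-depth ratio: y₂/y₁ = ½[√(1 + 8Fr₁²) − 1] = ½[√648.7 − 1] = 12.2.
y₂ = 12.2 × 1.49 = 18.2 m.

y₂ = 18.2 m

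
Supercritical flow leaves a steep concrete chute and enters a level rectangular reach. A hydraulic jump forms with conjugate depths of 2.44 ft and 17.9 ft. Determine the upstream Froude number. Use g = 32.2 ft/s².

For a rectangular channel the momentum equation gives q² = ½·g·y₁·y₂·(y₁ + y₂) = ½×32.2×2.44×17.9×20.3 = 14303.
q = √14303 = 120 ft²/s.
V₁ = q/y₁ = 49.0 ft/s; Fr₁ = V₁/√(g·y₁) = 5.53.

Fr₁ = 5.53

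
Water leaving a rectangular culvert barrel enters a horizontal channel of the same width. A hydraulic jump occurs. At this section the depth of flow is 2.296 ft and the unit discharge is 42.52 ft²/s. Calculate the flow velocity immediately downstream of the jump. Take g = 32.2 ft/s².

V₂ = 7.159 ft/s

V₁ = q/y₁ = 42.52/2.296 = 18.52 ft/s. Fr₁ = V₁/√(g·y₁) = 18.52/√(32.2×2.296) = 2.154.
Bélanger equation: y₂/y₁ = ½[√(1 + 8Fr₁²) − 1] = ½[√38.111 − 1] = 2.587.
y₂ = 2.587 × 2.296 = 5.939 ft.
V₂ = q/y₂ = 42.52/5.939 = 7.159 ft/s.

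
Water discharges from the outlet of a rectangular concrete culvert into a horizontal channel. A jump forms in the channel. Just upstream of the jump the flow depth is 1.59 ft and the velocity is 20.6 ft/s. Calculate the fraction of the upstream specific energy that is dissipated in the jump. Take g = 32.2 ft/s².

Fr₁ = V₁/√(g·y₁) = 20.6/√(32.2×1.59) = 2.88.
Bélanger equation: y₂/y₁ = ½[√(1 + 8Fr₁²) − 1] = ½[√67.31 − 1] = 3.60.
y₂ = 3.60 × 1.59 = 5.73 ft.
E₁ = y₁ + V₁²/2g = 8.18 ft. ΔE = (y₂ − y₁)³/(4y₁y₂) = 1.94 ft. ΔE/E₁ = 1.94/8.18 = 0.238.

ΔE/E₁ = 0.238 (23.8%)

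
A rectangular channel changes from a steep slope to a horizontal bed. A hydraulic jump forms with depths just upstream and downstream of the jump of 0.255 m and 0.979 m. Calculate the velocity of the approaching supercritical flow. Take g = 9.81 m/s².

V₁ = 4.82 m/s

For a rectangular channel the momentum equation gives q² = ½·g·y₁·y₂·(y₁ + y₂) = ½×9.81×0.255×0.979×1.23 = 1.51.
q = √1.51 = 1.23 m²/s.
V₁ = q/y₁ = 1.23/0.255 = 4.82 m/s.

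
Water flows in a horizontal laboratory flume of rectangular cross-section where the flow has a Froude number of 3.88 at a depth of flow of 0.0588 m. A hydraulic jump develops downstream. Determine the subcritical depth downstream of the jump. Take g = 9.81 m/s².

y₂ = 0.295 m

Fr₁ = 3.88 (given).
Sequent-depth ratio: y₂/y₁ = ½[√(1 + 8Fr₁²) − 1] = ½[√121.4 − 1] = 5.01.
y₂ = 5.01 × 0.0588 = 0.295 m.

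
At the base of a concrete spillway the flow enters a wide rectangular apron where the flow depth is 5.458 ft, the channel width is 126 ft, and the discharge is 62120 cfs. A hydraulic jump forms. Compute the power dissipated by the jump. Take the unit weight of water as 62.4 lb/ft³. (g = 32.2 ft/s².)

q = Q/b = 62120/126 = 493.0 ft²/s; V₁ = q/y₁ = 90.33 ft/s. Fr₁ = V₁/√(g·y₁) = 6.814.
From the momentum equation for a rectangular channel, y₂/y₁ = ½[√(1 + 8Fr₁²) − 1] = ½[√372.41 − 1] = 9.149.
y₂ = 9.149 × 5.458 = 49.94 ft.
V₂ = q/y₂ = 493.0/49.94 = 9.873 ft/s. E₁ = y₁ + V₁²/2g = 132.2 ft; E₂ = y₂ + V₂²/2g = 51.45 ft. ΔE = E₁ − E₂ = 80.71 ft.
P = γ·Q·ΔE/550 = 62.4 × 62120 × 80.71 / 550 = 568806 hp.

P = 568806 hp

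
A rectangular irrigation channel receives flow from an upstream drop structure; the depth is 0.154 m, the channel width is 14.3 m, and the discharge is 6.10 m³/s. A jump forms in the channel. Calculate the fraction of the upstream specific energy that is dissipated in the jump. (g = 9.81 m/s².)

ΔE/E₁ = 0.133 (13.3%)

q = Q/b = 6.10/14.3 = 0.427 m²/s; V₁ = q/y₁ = 2.77 m/s. Fr₁ = V₁/√(g·y₁) = 2.25.
Bélanger equation: y₂/y₁ = ½[√(1 + 8Fr₁²) − 1] = ½[√41.63 − 1] = 2.73.
y₂ = 2.73 × 0.154 = 0.420 m.
E₁ = y₁ + V₁²/2g = 0.545 m. ΔE = (y₂ − y₁)³/(4y₁y₂) = 0.0726 m. ΔE/E₁ = 0.0726/0.545 = 0.133.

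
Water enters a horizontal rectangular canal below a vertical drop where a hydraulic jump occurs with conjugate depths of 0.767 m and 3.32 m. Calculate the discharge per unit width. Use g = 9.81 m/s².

For a rectangular channel the momentum equation gives q² = ½·g·y₁·y₂·(y₁ + y₂) = ½×9.81×0.767×3.32×4.09 = 51.0.
q = √51.0 = 7.14 m²/s.

q = 7.14 m²/s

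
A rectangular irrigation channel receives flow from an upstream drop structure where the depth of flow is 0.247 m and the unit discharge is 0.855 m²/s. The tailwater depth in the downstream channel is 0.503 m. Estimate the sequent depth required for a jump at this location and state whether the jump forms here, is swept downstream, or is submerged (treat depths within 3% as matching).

V₁ = q/y₁ = 0.855/0.247 = 3.46 m/s. Fr₁ = V₁/√(g·y₁) = 3.46/√(9.81×0.247) = 2.22.
Sequent-depth ratio: y₂/y₁ = ½[√(1 + 8Fr₁²) − 1] = ½[√40.56 − 1] = 2.68.
y₂ = 2.68 × 0.247 = 0.663 m.
Tailwater y_tw = 0.503 m: y_tw < y₂, so the jump is swept downstream.

y₂ = 0.663 m; the jump is swept downstream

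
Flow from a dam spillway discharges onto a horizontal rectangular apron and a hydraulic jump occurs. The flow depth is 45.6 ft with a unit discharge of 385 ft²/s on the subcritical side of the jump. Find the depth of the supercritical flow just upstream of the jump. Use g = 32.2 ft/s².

y₁ = 4.07 ft

V₂ = q/y₂ = 385/45.6 = 8.44 ft/s; Fr₂ = V₂/√(g·y₂) = 0.220.
From the momentum equation (using Fr₂), y₁/y₂ = ½[√(1 + 8Fr₂²) − 1] = ½[√1.388 − 1] = 0.0891.
y₁ = 0.0891 × 45.6 = 4.07 ft.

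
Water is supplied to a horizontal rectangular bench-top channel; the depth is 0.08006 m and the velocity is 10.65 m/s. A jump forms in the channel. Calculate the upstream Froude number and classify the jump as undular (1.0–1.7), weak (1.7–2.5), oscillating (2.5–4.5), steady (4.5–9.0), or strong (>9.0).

Fr₁ = 12.02; strong jump

Fr₁ = V₁/√(g·y₁) = 10.65/√(9.81×0.08006) = 12.02.
Fr₁ = 12.02 lies in the strong range.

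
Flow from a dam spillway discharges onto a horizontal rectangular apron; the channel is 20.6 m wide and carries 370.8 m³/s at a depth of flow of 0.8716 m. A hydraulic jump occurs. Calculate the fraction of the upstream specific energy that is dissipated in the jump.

q = Q/b = 370.8/20.6 = 18.00 m²/s; V₁ = q/y₁ = 20.65 m/s. Fr₁ = V₁/√(g·y₁) = 7.063.
Sequent-depth ratio: y₂/y₁ = ½[√(1 + 8Fr₁²) − 1] = ½[√400.04 − 1] = 9.500.
y₂ = 9.500 × 0.8716 = 8.281 m.
E₁ = y₁ + V₁²/2g = 22.61 m. ΔE = (y₂ − y₁)³/(4y₁y₂) = 14.09 m. ΔE/E₁ = 14.09/22.61 = 0.623.

ΔE/E₁ = 0.623 (62.3%)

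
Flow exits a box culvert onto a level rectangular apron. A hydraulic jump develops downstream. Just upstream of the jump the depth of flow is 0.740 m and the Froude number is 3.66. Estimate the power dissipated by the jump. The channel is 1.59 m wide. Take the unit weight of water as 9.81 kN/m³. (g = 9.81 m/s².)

Fr₁ = 3.66 (given).
Bélanger equation: y₂/y₁ = ½[√(1 + 8Fr₁²) − 1] = ½[√108.2 − 1] = 4.70.
y₂ = 4.70 × 0.740 = 3.48 m.
V₁ = Fr₁·√(g·y₁) = 3.66×√(9.81×0.740) = 9.86 m/s; q = V₁·y₁ = 7.30 m²/s. V₂ = q/y₂ = 7.30/3.48 = 2.10 m/s. E₁ = y₁ + V₁²/2g = 5.70 m; E₂ = y₂ + V₂²/2g = 3.70 m. ΔE = E₁ − E₂ = 1.99 m.
Q = q·b = 7.30 × 1.59 = 11.6 m³/s. P = γ·Q·ΔE = 9.81 × 11.6 × 1.99 = 227 kW.

P = 227 kW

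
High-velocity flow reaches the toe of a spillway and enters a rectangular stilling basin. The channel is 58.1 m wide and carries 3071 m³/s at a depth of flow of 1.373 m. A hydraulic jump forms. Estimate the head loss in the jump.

ΔE = 56.85 m

q = Q/b = 3071/58.1 = 52.86 m²/s; V₁ = q/y₁ = 38.50 m/s. Fr₁ = V₁/√(g·y₁) = 10.49.
Sequent-depth ratio: y₂/y₁ = ½[√(1 + 8Fr₁²) − 1] = ½[√881.27 − 1] = 14.34.
y₂ = 14.34 × 1.373 = 19.69 m.
V₂ = q/y₂ = 52.86/19.69 = 2.684 m/s. E₁ = y₁ + V₁²/2g = 76.91 m; E₂ = y₂ + V₂²/2g = 20.06 m. ΔE = E₁ − E₂ = 56.85 m.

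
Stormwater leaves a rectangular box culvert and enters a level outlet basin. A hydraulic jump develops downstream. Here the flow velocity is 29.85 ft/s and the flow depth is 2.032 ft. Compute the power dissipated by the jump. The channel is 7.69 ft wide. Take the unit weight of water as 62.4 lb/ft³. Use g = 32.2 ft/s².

P = 297.2 hp

Fr₁ = V₁/√(g·y₁) = 29.85/√(32.2×2.032) = 3.690.
Sequent-depth ratio: y₂/y₁ = ½[√(1 + 8Fr₁²) − 1] = ½[√109.94 − 1] = 4.743.
y₂ = 4.743 × 2.032 = 9.637 ft.
Head loss: ΔE = (y₂ − y₁)³/(4y₁y₂) = (9.637 − 2.032)³/(4×2.032×9.637) = 439.9/78.33 = 5.616 ft.
q = V₁·y₁ = 29.85 × 2.032 = 60.66 ft²/s. Q = q·b = 60.66 × 7.69 = 466.4 cfs. P = γ·Q·ΔE/550 = 62.4 × 466.4 × 5.616 / 550 = 297.2 hp.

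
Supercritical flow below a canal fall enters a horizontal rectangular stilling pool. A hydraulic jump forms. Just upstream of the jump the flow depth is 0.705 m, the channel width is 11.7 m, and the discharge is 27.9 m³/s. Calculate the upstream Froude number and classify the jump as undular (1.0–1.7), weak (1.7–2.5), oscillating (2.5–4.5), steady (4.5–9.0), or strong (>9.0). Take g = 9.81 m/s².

Fr₁ = 1.29; undular jump

q = Q/b = 27.9/11.7 = 2.38 m²/s; V₁ = q/y₁ = 3.38 m/s. Fr₁ = V₁/√(g·y₁) = 1.29.
Fr₁ = 1.29 lies in the undular range.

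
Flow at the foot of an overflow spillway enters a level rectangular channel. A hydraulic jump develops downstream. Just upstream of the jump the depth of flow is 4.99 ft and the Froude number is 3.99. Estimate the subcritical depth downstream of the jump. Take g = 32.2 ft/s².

Fr₁ = 3.99 (given).
From the momentum equation for a rectangular channel, y₂/y₁ = ½[√(1 + 8Fr₁²) − 1] = ½[√128.4 − 1] = 5.16.
y₂ = 5.16 × 4.99 = 25.8 ft.

y₂ = 25.8 ft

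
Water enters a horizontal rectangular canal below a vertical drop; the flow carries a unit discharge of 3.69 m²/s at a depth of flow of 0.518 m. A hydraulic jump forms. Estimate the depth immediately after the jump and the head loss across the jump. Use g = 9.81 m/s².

V₁ = q/y₁ = 3.69/0.518 = 7.12 m/s. Fr₁ = V₁/√(g·y₁) = 7.12/√(9.81×0.518) = 3.16.
Conjugate-depth relation: y₂/y₁ = ½[√(1 + 8Fr₁²) − 1] = ½[√80.89 − 1] = 4.00.
y₂ = 4.00 × 0.518 = 2.07 m.
Head loss: ΔE = (y₂ − y₁)³/(4y₁y₂) = (2.07 − 0.518)³/(4×0.518×2.07) = 3.74/4.29 = 0.872 m.

y₂ = 2.07 m; ΔE = 0.872 m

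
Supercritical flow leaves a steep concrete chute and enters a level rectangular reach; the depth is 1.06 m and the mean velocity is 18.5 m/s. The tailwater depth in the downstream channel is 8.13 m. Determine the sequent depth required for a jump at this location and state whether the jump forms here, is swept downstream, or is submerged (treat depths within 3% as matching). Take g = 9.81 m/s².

Fr₁ = V₁/√(g·y₁) = 18.5/√(9.81×1.06) = 5.74.
Sequent-depth ratio: y₂/y₁ = ½[√(1 + 8Fr₁²) − 1] = ½[√264.3 − 1] = 7.63.
y₂ = 7.63 × 1.06 = 8.09 m.
Tailwater y_tw = 8.13 m: y_tw ≈ y₂, so the jump forms here.

y₂ = 8.09 m; the jump forms here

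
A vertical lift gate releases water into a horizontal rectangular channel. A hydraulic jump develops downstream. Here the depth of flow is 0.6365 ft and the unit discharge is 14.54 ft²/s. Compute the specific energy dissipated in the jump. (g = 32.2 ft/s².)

V₁ = q/y₁ = 14.54/0.6365 = 22.84 ft/s. Fr₁ = V₁/√(g·y₁) = 22.84/√(32.2×0.6365) = 5.046.
Conjugate-depth relation: y₂/y₁ = ½[√(1 + 8Fr₁²) − 1] = ½[√204.69 − 1] = 6.653.
y₂ = 6.653 × 0.6365 = 4.235 ft.
Head loss: ΔE = (y₂ − y₁)³/(4y₁y₂) = (4.235 − 0.6365)³/(4×0.6365×4.235) = 46.60/10.78 = 4.322 ft.

ΔE = 4.322 ft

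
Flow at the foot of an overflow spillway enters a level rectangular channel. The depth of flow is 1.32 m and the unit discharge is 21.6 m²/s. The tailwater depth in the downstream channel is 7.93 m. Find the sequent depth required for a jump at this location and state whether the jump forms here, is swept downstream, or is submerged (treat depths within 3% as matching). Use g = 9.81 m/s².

y₂ = 7.85 m; the jump forms here

V₁ = q/y₁ = 21.6/1.32 = 16.4 m/s. Fr₁ = V₁/√(g·y₁) = 16.4/√(9.81×1.32) = 4.55.
Bélanger equation: y₂/y₁ = ½[√(1 + 8Fr₁²) − 1] = ½[√166.4 − 1] = 5.95.
y₂ = 5.95 × 1.32 = 7.85 m.
Tailwater y_tw = 7.93 m: y_tw ≈ y₂, so the jump forms here.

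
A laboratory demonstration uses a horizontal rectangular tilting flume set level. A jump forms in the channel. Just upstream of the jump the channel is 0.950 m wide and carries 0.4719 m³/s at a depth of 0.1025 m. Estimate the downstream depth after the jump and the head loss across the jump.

q = Q/b = 0.4719/0.950 = 0.4967 m²/s; V₁ = q/y₁ = 4.846 m/s. Fr₁ = V₁/√(g·y₁) = 4.833.
Conjugate-depth relation: y₂/y₁ = ½[√(1 + 8Fr₁²) − 1] = ½[√187.85 − 1] = 6.353.
y₂ = 6.353 × 0.1025 = 0.6512 m.
Head loss: ΔE = (y₂ − y₁)³/(4y₁y₂) = (0.6512 − 0.1025)³/(4×0.1025×0.6512) = 0.1652/0.2670 = 0.6187 m.

y₂ = 0.6512 m; ΔE = 0.6187 m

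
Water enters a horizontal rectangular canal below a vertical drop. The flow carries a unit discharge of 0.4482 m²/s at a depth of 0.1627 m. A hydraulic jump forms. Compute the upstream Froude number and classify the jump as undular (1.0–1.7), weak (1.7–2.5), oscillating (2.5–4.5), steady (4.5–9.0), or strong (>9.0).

V₁ = q/y₁ = 0.4482/0.1627 = 2.755 m/s. Fr₁ = V₁/√(g·y₁) = 2.755/√(9.81×0.1627) = 2.180.
Fr₁ = 2.180 lies in the weak range.

Fr₁ = 2.180; weak jump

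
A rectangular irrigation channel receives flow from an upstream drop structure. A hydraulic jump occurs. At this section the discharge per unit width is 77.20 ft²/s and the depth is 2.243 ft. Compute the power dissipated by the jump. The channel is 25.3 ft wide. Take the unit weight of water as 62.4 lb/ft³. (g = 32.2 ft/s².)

P = 1816 hp

V₁ = q/y₁ = 77.20/2.243 = 34.42 ft/s. Fr₁ = V₁/√(g·y₁) = 34.42/√(32.2×2.243) = 4.050.
Conjugate-depth relation: y₂/y₁ = ½[√(1 + 8Fr₁²) − 1] = ½[√132.21 − 1] = 5.249.
y₂ = 5.249 × 2.243 = 11.77 ft.
V₂ = q/y₂ = 77.20/11.77 = 6.557 ft/s. E₁ = y₁ + V₁²/2g = 20.64 ft; E₂ = y₂ + V₂²/2g = 12.44 ft. ΔE = E₁ − E₂ = 8.196 ft.
Q = q·b = 77.20 × 25.3 = 1953 cfs. P = γ·Q·ΔE/550 = 62.4 × 1953 × 8.196 / 550 = 1816 hp.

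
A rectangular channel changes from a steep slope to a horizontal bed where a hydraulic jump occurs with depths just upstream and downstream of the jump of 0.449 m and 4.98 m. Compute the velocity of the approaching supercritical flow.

V₁ = 17.2 m/s

For a rectangular channel the momentum equation gives q² = ½·g·y₁·y₂·(y₁ + y₂) = ½×9.81×0.449×4.98×5.43 = 59.5.
q = √59.5 = 7.72 m²/s.
V₁ = q/y₁ = 7.72/0.449 = 17.2 m/s.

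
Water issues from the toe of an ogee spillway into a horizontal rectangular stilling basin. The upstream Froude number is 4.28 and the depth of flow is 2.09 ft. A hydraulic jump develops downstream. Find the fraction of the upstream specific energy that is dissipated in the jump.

Fr₁ = 4.28 (given).
Bélanger equation: y₂/y₁ = ½[√(1 + 8Fr₁²) − 1] = ½[√147.5 − 1] = 5.57.
y₂ = 5.57 × 2.09 = 11.6 ft.
E₁ = y₁(1 + Fr₁²/2) = 2.09×(1 + 4.28²/2) = 21.2 ft. ΔE = (y₂ − y₁)³/(4y₁y₂) = 8.97 ft. ΔE/E₁ = 8.97/21.2 = 0.422.

ΔE/E₁ = 0.422 (42.2%)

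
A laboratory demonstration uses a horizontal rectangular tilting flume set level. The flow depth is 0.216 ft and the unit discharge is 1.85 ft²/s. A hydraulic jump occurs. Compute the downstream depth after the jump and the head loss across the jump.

y₂ = 0.890 ft; ΔE = 0.398 ft

V₁ = q/y₁ = 1.85/0.216 = 8.56 ft/s. Fr₁ = V₁/√(g·y₁) = 8.56/√(32.2×0.216) = 3.25.
Sequent-depth ratio: y₂/y₁ = ½[√(1 + 8Fr₁²) − 1] = ½[√85.38 − 1] = 4.12.
y₂ = 4.12 × 0.216 = 0.890 ft.
Head loss: ΔE = (y₂ − y₁)³/(4y₁y₂) = (0.890 − 0.216)³/(4×0.216×0.890) = 0.306/0.769 = 0.398 ft.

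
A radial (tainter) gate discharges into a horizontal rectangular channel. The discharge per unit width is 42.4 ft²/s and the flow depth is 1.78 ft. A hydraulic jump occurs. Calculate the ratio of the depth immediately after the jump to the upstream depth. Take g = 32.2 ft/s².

V₁ = q/y₁ = 42.4/1.78 = 23.8 ft/s. Fr₁ = V₁/√(g·y₁) = 23.8/√(32.2×1.78) = 3.15.
Sequent-depth ratio: y₂/y₁ = ½[√(1 + 8Fr₁²) − 1] = ½[√80.20 − 1] = 3.98.

y₂/y₁ = 3.98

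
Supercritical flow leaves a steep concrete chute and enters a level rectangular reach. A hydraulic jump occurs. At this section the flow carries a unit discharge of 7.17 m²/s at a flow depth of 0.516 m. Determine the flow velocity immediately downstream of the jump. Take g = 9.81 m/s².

V₂ = 1.68 m/s

V₁ = q/y₁ = 7.17/0.516 = 13.9 m/s. Fr₁ = V₁/√(g·y₁) = 13.9/√(9.81×0.516) = 6.18.
By Bélanger, y₂/y₁ = ½[√(1 + 8Fr₁²) − 1] = ½[√306.1 − 1] = 8.25.
y₂ = 8.25 × 0.516 = 4.26 m.
V₂ = q/y₂ = 7.17/4.26 = 1.68 m/s.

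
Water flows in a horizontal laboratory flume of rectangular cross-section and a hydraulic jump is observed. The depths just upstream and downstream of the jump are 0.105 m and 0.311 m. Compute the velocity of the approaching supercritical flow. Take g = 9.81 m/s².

For a rectangular channel the momentum equation gives q² = ½·g·y₁·y₂·(y₁ + y₂) = ½×9.81×0.105×0.311×0.416 = 0.0666.
q = √0.0666 = 0.258 m²/s.
V₁ = q/y₁ = 0.258/0.105 = 2.46 m/s.

V₁ = 2.46 m/s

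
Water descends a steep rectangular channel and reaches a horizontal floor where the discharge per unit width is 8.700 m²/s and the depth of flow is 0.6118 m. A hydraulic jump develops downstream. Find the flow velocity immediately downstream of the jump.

V₂ = 1.841 m/s

V₁ = q/y₁ = 8.700/0.6118 = 14.22 m/s. Fr₁ = V₁/√(g·y₁) = 14.22/√(9.81×0.6118) = 5.805.
From the momentum equation for a rectangular channel, y₂/y₁ = ½[√(1 + 8Fr₁²) − 1] = ½[√270.54 − 1] = 7.724.
y₂ = 7.724 × 0.6118 = 4.726 m.
V₂ = q/y₂ = 8.700/4.726 = 1.841 m/s.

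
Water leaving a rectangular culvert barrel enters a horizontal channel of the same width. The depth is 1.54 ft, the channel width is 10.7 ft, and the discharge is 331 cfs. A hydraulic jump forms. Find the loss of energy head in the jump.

ΔE = 1.82 ft

q = Q/b = 331/10.7 = 30.9 ft²/s; V₁ = q/y₁ = 20.1 ft/s. Fr₁ = V₁/√(g·y₁) = 2.85.
Conjugate-depth relation: y₂/y₁ = ½[√(1 + 8Fr₁²) − 1] = ½[√66.10 − 1] = 3.57.
y₂ = 3.57 × 1.54 = 5.49 ft.
Head loss: ΔE = (y₂ − y₁)³/(4y₁y₂) = (5.49 − 1.54)³/(4×1.54×5.49) = 61.6/33.8 = 1.82 ft.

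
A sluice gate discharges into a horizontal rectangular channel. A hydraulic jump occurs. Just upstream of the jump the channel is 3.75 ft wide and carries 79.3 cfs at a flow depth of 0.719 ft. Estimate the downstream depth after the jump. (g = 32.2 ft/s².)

y₂ = 5.87 ft

q = Q/b = 79.3/3.75 = 21.1 ft²/s; V₁ = q/y₁ = 29.4 ft/s. Fr₁ = V₁/√(g·y₁) = 6.11.
Conjugate-depth relation: y₂/y₁ = ½[√(1 + 8Fr₁²) − 1] = ½[√299.9 − 1] = 8.16.
y₂ = 8.16 × 0.719 = 5.87 ft.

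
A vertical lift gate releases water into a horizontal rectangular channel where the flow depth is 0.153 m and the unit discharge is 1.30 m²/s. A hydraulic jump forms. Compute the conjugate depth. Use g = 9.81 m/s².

V₁ = q/y₁ = 1.30/0.153 = 8.50 m/s. Fr₁ = V₁/√(g·y₁) = 8.50/√(9.81×0.153) = 6.94.
Bélanger equation: y₂/y₁ = ½[√(1 + 8Fr₁²) − 1] = ½[√385.8 − 1] = 9.32.
y₂ = 9.32 × 0.153 = 1.43 m.

y₂ = 1.43 m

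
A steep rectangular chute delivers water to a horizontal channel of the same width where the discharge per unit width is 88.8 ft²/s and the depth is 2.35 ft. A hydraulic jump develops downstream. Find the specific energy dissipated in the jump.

ΔE = 10.5 ft

V₁ = q/y₁ = 88.8/2.35 = 37.8 ft/s. Fr₁ = V₁/√(g·y₁) = 37.8/√(32.2×2.35) = 4.34.
Sequent-depth ratio: y₂/y₁ = ½[√(1 + 8Fr₁²) − 1] = ½[√152.0 − 1] = 5.66.
y₂ = 5.66 × 2.35 = 13.3 ft.
V₂ = q/y₂ = 88.8/13.3 = 6.67 ft/s. E₁ = y₁ + V₁²/2g = 24.5 ft; E₂ = y₂ + V₂²/2g = 14.0 ft. ΔE = E₁ − E₂ = 10.5 ft.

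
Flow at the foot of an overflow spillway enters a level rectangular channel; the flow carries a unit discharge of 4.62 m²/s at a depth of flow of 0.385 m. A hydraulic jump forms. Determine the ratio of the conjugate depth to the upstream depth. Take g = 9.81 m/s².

V₁ = q/y₁ = 4.62/0.385 = 12.0 m/s. Fr₁ = V₁/√(g·y₁) = 12.0/√(9.81×0.385) = 6.17.
Conjugate-depth relation: y₂/y₁ = ½[√(1 + 8Fr₁²) − 1] = ½[√306.0 − 1] = 8.25.

y₂/y₁ = 8.25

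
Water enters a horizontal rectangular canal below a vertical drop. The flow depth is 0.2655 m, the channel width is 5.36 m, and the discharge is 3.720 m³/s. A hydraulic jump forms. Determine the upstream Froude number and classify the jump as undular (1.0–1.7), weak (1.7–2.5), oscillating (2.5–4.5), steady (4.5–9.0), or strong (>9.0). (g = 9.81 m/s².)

q = Q/b = 3.720/5.36 = 0.6940 m²/s; V₁ = q/y₁ = 2.614 m/s. Fr₁ = V₁/√(g·y₁) = 1.620.
Fr₁ = 1.620 lies in the undular range.

Fr₁ = 1.620; undular jump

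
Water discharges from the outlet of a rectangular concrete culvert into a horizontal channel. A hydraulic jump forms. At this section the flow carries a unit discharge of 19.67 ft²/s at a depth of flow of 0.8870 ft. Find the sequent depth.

y₂ = 4.780 ft

V₁ = q/y₁ = 19.67/0.8870 = 22.18 ft/s. Fr₁ = V₁/√(g·y₁) = 22.18/√(32.2×0.8870) = 4.149.
From the momentum equation for a rectangular channel, y₂/y₁ = ½[√(1 + 8Fr₁²) − 1] = ½[√138.74 − 1] = 5.389.
y₂ = 5.389 × 0.8870 = 4.780 ft.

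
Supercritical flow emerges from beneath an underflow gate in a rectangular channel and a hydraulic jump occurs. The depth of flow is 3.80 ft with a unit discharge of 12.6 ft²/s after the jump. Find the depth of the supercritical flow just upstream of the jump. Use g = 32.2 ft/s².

V₂ = q/y₂ = 12.6/3.80 = 3.32 ft/s; Fr₂ = V₂/√(g·y₂) = 0.300.
Since the conjugate-depth ratio holds either way, y₁/y₂ = ½[√(1 + 8Fr₂²) − 1] = ½[√1.719 − 1] = 0.156.
y₁ = 0.156 × 3.80 = 0.591 ft.

y₁ = 0.591 ft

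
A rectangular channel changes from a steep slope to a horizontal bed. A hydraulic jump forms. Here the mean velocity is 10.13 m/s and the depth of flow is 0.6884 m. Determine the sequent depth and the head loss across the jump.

Fr₁ = V₁/√(g·y₁) = 10.13/√(9.81×0.6884) = 3.898.
Bélanger equation: y₂/y₁ = ½[√(1 + 8Fr₁²) − 1] = ½[√122.56 − 1] = 5.035.
y₂ = 5.035 × 0.6884 = 3.466 m.
Head loss: ΔE = (y₂ − y₁)³/(4y₁y₂) = (3.466 − 0.6884)³/(4×0.6884×3.466) = 21.44/9.545 = 2.246 m.

y₂ = 3.466 m; ΔE = 2.246 m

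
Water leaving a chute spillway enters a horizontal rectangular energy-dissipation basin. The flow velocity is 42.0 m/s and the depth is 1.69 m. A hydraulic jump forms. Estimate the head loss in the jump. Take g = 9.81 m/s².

Fr₁ = V₁/√(g·y₁) = 42.0/√(9.81×1.69) = 10.3.
Sequent-depth ratio: y₂/y₁ = ½[√(1 + 8Fr₁²) − 1] = ½[√852.2 − 1] = 14.1.
y₂ = 14.1 × 1.69 = 23.8 m.
q = V₁·y₁ = 42.0 × 1.69 = 71.0 m²/s. V₂ = q/y₂ = 71.0/23.8 = 2.98 m/s. E₁ = y₁ + V₁²/2g = 91.6 m; E₂ = y₂ + V₂²/2g = 24.3 m. ΔE = E₁ − E₂ = 67.3 m.

ΔE = 67.3 m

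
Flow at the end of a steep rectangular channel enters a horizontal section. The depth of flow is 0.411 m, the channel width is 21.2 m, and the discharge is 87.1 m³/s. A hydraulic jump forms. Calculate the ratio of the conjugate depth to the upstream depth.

y₂/y₁ = 6.56

q = Q/b = 87.1/21.2 = 4.11 m²/s; V₁ = q/y₁ = 10.00 m/s. Fr₁ = V₁/√(g·y₁) = 4.98.
By Bélanger, y₂/y₁ = ½[√(1 + 8Fr₁²) − 1] = ½[√199.3 − 1] = 6.56.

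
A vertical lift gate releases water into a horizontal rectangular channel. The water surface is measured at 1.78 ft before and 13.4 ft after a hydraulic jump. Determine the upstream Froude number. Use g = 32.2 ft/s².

For a rectangular channel the momentum equation gives q² = ½·g·y₁·y₂·(y₁ + y₂) = ½×32.2×1.78×13.4×15.2 = 5829.
q = √5829 = 76.4 ft²/s.
V₁ = q/y₁ = 42.9 ft/s; Fr₁ = V₁/√(g·y₁) = 5.67.

Fr₁ = 5.67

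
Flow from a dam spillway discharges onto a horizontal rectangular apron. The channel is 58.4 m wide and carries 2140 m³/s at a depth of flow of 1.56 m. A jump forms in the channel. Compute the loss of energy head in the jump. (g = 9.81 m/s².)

ΔE = 16.8 m

q = Q/b = 2140/58.4 = 36.6 m²/s; V₁ = q/y₁ = 23.5 m/s. Fr₁ = V₁/√(g·y₁) = 6.00.
Bélanger equation: y₂/y₁ = ½[√(1 + 8Fr₁²) − 1] = ½[√289.4 − 1] = 8.01.
y₂ = 8.01 × 1.56 = 12.5 m.
Head loss: ΔE = (y₂ − y₁)³/(4y₁y₂) = (12.5 − 1.56)³/(4×1.56×12.5) = 1306/77.9 = 16.8 m.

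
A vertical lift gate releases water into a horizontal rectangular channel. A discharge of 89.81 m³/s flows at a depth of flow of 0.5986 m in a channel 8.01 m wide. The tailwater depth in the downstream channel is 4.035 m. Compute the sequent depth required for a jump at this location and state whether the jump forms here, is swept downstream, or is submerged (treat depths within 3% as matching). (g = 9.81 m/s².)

q = Q/b = 89.81/8.01 = 11.21 m²/s; V₁ = q/y₁ = 18.73 m/s. Fr₁ = V₁/√(g·y₁) = 7.730.
Bélanger equation: y₂/y₁ = ½[√(1 + 8Fr₁²) − 1] = ½[√478.96 − 1] = 10.44.
y₂ = 10.44 × 0.5986 = 6.251 m.
Tailwater y_tw = 4.035 m: y_tw < y₂, so the jump is swept downstream.

y₂ = 6.251 m; the jump is swept downstream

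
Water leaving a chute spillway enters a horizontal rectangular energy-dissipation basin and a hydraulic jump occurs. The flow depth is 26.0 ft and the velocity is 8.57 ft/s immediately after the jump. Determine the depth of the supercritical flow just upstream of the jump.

y₁ = 3.96 ft

Fr₂ = V₂/√(g·y₂) = 8.57/√(32.2×26.0) = 0.296.
The Bélanger relation is symmetric: y₁/y₂ = ½[√(1 + 8Fr₂²) − 1] = ½[√1.702 − 1] = 0.152.
y₁ = 0.152 × 26.0 = 3.96 ft.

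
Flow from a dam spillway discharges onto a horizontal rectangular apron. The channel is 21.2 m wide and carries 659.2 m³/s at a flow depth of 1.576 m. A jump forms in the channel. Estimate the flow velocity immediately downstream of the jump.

q = Q/b = 659.2/21.2 = 31.09 m²/s; V₁ = q/y₁ = 19.73 m/s. Fr₁ = V₁/√(g·y₁) = 5.018.
By Bélanger, y₂/y₁ = ½[√(1 + 8Fr₁²) − 1] = ½[√202.43 − 1] = 6.614.
y₂ = 6.614 × 1.576 = 10.42 m.
V₂ = q/y₂ = 31.09/10.42 = 2.983 m/s.

V₂ = 2.983 m/s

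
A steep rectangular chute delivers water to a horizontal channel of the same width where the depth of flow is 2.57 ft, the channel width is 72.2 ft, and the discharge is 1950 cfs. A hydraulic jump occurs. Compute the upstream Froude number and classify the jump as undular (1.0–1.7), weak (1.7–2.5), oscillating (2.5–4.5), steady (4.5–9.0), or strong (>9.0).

q = Q/b = 1950/72.2 = 27.0 ft²/s; V₁ = q/y₁ = 10.5 ft/s. Fr₁ = V₁/√(g·y₁) = 1.16.
Fr₁ = 1.16 lies in the undular range.

Fr₁ = 1.16; undular jump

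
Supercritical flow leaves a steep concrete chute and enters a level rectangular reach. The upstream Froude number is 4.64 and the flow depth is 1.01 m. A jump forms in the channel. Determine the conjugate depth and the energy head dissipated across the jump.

y₂ = 6.14 m; ΔE = 5.45 m

Fr₁ = 4.64 (given).
Bélanger equation: y₂/y₁ = ½[√(1 + 8Fr₁²) − 1] = ½[√173.2 − 1] = 6.08.
y₂ = 6.08 × 1.01 = 6.14 m.
V₁ = Fr₁·√(g·y₁) = 4.64×√(9.81×1.01) = 14.6 m/s; q = V₁·y₁ = 14.8 m²/s. V₂ = q/y₂ = 14.8/6.14 = 2.40 m/s. E₁ = y₁ + V₁²/2g = 11.9 m; E₂ = y₂ + V₂²/2g = 6.44 m. ΔE = E₁ − E₂ = 5.45 m.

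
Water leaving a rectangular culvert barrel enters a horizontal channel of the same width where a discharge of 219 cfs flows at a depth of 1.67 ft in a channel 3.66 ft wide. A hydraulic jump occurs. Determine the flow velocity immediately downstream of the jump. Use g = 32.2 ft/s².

V₂ = 5.57 ft/s

q = Q/b = 219/3.66 = 59.8 ft²/s; V₁ = q/y₁ = 35.8 ft/s. Fr₁ = V₁/√(g·y₁) = 4.89.
By Bélanger, y₂/y₁ = ½[√(1 + 8Fr₁²) − 1] = ½[√192.0 − 1] = 6.43.
y₂ = 6.43 × 1.67 = 10.7 ft.
V₂ = q/y₂ = 59.8/10.7 = 5.57 ft/s.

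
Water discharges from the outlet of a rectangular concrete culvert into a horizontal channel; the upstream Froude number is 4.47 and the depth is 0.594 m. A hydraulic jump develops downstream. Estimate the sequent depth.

Fr₁ = 4.47 (given).
By Bélanger, y₂/y₁ = ½[√(1 + 8Fr₁²) − 1] = ½[√160.8 − 1] = 5.84.
y₂ = 5.84 × 0.594 = 3.47 m.

y₂ = 3.47 m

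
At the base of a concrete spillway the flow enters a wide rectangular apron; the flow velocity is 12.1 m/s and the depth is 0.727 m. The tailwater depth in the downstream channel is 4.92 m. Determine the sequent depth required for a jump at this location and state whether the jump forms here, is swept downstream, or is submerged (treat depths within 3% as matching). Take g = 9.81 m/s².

Fr₁ = V₁/√(g·y₁) = 12.1/√(9.81×0.727) = 4.53.
From the momentum equation for a rectangular channel, y₂/y₁ = ½[√(1 + 8Fr₁²) − 1] = ½[√165.2 − 1] = 5.93.
y₂ = 5.93 × 0.727 = 4.31 m.
Tailwater y_tw = 4.92 m: y_tw > y₂, so the jump is submerged.

y₂ = 4.31 m; the jump is submerged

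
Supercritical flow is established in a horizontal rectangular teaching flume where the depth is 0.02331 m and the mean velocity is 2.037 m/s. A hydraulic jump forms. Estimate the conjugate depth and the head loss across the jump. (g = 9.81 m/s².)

Fr₁ = V₁/√(g·y₁) = 2.037/√(9.81×0.02331) = 4.260.
Conjugate-depth relation: y₂/y₁ = ½[√(1 + 8Fr₁²) − 1] = ½[√146.16 − 1] = 5.545.
y₂ = 5.545 × 0.02331 = 0.1293 m.
q = V₁·y₁ = 2.037 × 0.02331 = 0.04748 m²/s. V₂ = q/y₂ = 0.04748/0.1293 = 0.3674 m/s. E₁ = y₁ + V₁²/2g = 0.2348 m; E₂ = y₂ + V₂²/2g = 0.1361 m. ΔE = E₁ − E₂ = 0.09867 m.

y₂ = 0.1293 m; ΔE = 0.09867 m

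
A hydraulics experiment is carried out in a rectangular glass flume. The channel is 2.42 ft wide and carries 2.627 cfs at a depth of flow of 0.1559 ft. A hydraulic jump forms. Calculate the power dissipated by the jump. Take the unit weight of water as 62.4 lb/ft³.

q = Q/b = 2.627/2.42 = 1.086 ft²/s; V₁ = q/y₁ = 6.963 ft/s. Fr₁ = V₁/√(g·y₁) = 3.108.
Conjugate-depth relation: y₂/y₁ = ½[√(1 + 8Fr₁²) − 1] = ½[√78.265 − 1] = 3.923.
y₂ = 3.923 × 0.1559 = 0.6117 ft.
V₂ = q/y₂ = 1.086/0.6117 = 1.775 ft/s. E₁ = y₁ + V₁²/2g = 0.9088 ft; E₂ = y₂ + V₂²/2g = 0.6606 ft. ΔE = E₁ − E₂ = 0.2482 ft.
P = γ·Q·ΔE/550 = 62.4 × 2.627 × 0.2482 / 550 = 0.07397 hp.

P = 0.07397 hp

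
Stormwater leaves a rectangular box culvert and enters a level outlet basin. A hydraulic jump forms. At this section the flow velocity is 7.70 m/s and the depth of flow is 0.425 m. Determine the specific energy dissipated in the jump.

ΔE = 1.25 m

Fr₁ = V₁/√(g·y₁) = 7.70/√(9.81×0.425) = 3.77.
Bélanger equation: y₂/y₁ = ½[√(1 + 8Fr₁²) − 1] = ½[√114.8 − 1] = 4.86.
y₂ = 4.86 × 0.425 = 2.06 m.
Head loss: ΔE = (y₂ − y₁)³/(4y₁y₂) = (2.06 − 0.425)³/(4×0.425×2.06) = 4.40/3.51 = 1.25 m.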